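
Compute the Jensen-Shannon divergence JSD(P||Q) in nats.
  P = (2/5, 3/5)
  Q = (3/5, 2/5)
0.0201 nats

Jensen-Shannon divergence is:
JSD(P||Q) = 0.5 × D_KL(P||M) + 0.5 × D_KL(Q||M)
where M = 0.5 × (P + Q) is the mixture distribution.

M = 0.5 × (2/5, 3/5) + 0.5 × (3/5, 2/5) = (1/2, 1/2)

D_KL(P||M) = 0.0201 nats
D_KL(Q||M) = 0.0201 nats

JSD(P||Q) = 0.5 × 0.0201 + 0.5 × 0.0201 = 0.0201 nats

Unlike KL divergence, JSD is symmetric and bounded: 0 ≤ JSD ≤ log(2).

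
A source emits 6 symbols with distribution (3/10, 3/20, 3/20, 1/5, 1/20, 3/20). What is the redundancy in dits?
0.0457 dits

Redundancy measures how far a source is from maximum entropy:
R = H_max - H(X)

Maximum entropy for 6 symbols: H_max = log_10(6) = 0.7782 dits
Actual entropy: H(X) = 0.7325 dits
Redundancy: R = 0.7782 - 0.7325 = 0.0457 dits

This redundancy represents potential for compression: the source could be compressed by 0.0457 dits per symbol.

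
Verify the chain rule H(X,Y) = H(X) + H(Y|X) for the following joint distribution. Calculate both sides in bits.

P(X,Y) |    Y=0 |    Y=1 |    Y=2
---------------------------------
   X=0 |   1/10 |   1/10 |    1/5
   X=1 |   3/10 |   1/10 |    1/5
H(X,Y) = 2.4464, H(X) = 0.9710, H(Y|X) = 1.4755 (all in bits)

Chain rule: H(X,Y) = H(X) + H(Y|X)

Left side — joint entropy directly:
H(X,Y) = -Σ p(x,y) log p(x,y) = 2.4464 bits

Right side — compute H(Y|X) from the conditional distributions:
P(X) = (2/5, 3/5), so H(X) = 0.9710 bits
H(Y|X) = Σ_x P(X=x) · H(Y|X=x):
  P(Y|X=0) = (1/4, 1/4, 1/2), H(Y|X=0) = 1.5000, weight P(X=0) = 2/5
  P(Y|X=1) = (1/2, 1/6, 1/3), H(Y|X=1) = 1.4591, weight P(X=1) = 3/5
H(Y|X) = 1.4755 bits

H(X) + H(Y|X) = 0.9710 + 1.4755 = 2.4464 bits

Both sides equal 2.4464 bits. ✓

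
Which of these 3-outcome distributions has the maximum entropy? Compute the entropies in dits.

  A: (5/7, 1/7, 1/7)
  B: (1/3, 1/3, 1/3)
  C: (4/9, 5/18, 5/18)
B

For a discrete distribution over n outcomes, entropy is maximized by the uniform distribution.

Computing entropies:
H(A) = 0.3458 dits
H(B) = 0.4771 dits
H(C) = 0.4656 dits

The uniform distribution (where all probabilities equal 1/3) achieves the maximum entropy of log_10(3) = 0.4771 dits.

Distribution B has the highest entropy.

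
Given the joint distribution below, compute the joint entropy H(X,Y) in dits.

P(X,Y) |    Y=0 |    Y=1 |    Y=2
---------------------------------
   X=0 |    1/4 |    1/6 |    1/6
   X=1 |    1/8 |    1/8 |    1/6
0.7654 dits

Joint entropy is H(X,Y) = -Σ_{x,y} p(x,y) log p(x,y).

Summing over all non-zero entries:
H(X,Y) = -[1/4·log_10(1/4) + 1/6·log_10(1/6) + 1/6·log_10(1/6) + 1/8·log_10(1/8) + 1/8·log_10(1/8) + 1/6·log_10(1/6)]
H(X,Y) = 0.7654 dits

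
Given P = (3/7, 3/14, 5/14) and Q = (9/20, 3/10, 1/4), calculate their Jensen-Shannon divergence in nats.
0.0085 nats

Jensen-Shannon divergence is:
JSD(P||Q) = 0.5 × D_KL(P||M) + 0.5 × D_KL(Q||M)
where M = 0.5 × (P + Q) is the mixture distribution.

M = 0.5 × (3/7, 3/14, 5/14) + 0.5 × (9/20, 3/10, 1/4) = (0.439286, 9/35, 0.303571)

D_KL(P||M) = 0.0084 nats
D_KL(Q||M) = 0.0086 nats

JSD(P||Q) = 0.5 × 0.0084 + 0.5 × 0.0086 = 0.0085 nats

Unlike KL divergence, JSD is symmetric and bounded: 0 ≤ JSD ≤ log(2).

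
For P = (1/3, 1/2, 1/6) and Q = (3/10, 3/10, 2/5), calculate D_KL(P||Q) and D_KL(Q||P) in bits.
D_KL(P||Q) = 0.2086, D_KL(Q||P) = 0.2385

KL divergence is not symmetric: D_KL(P||Q) ≠ D_KL(Q||P) in general.

D_KL(P||Q) = 0.2086 bits
D_KL(Q||P) = 0.2385 bits

No, they are not equal!

This asymmetry is why KL divergence is not a true distance metric.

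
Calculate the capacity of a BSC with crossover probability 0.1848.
0.3095 bits

For a binary symmetric channel (BSC) with error probability p:
Capacity C = 1 - H(p) bits per symbol

where H(p) = -p log₂(p) - (1-p) log₂(1-p) is the binary entropy function.

H(0.1848) = 0.6905 bits
C = 1 - 0.6905 = 0.3095 bits per symbol

This means we can reliably transmit up to 0.3095 bits of information per channel use.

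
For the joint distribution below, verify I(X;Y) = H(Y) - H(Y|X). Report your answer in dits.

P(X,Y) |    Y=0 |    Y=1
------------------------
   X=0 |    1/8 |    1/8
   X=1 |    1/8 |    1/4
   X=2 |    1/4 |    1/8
I(X;Y) = 0.0184 dits

Mutual information has multiple equivalent forms:
- I(X;Y) = H(X) - H(X|Y)
- I(X;Y) = H(Y) - H(Y|X)
- I(X;Y) = H(X) + H(Y) - H(X,Y)

Computing all quantities:
H(X) = 0.4700, H(Y) = 0.3010, H(X,Y) = 0.7526
H(X|Y) = 0.4515, H(Y|X) = 0.2826

Verification:
H(X) - H(X|Y) = 0.4700 - 0.4515 = 0.0184
H(Y) - H(Y|X) = 0.3010 - 0.2826 = 0.0184
H(X) + H(Y) - H(X,Y) = 0.4700 + 0.3010 - 0.7526 = 0.0184

All forms give I(X;Y) = 0.0184 dits. ✓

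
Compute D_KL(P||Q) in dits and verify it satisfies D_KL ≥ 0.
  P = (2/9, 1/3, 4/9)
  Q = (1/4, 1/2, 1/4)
0.0410 dits

KL divergence satisfies the Gibbs inequality: D_KL(P||Q) ≥ 0 for all distributions P, Q.

D_KL(P||Q) = Σ p(x) log(p(x)/q(x))
Term by term:
  x=0: 2/9 × log_10[(2/9)/(1/4)] = -0.0114
  x=1: 1/3 × log_10[(1/3)/(1/2)] = -0.0587
  x=2: 4/9 × log_10[(4/9)/(1/4)] = 0.1111
D_KL(P||Q) = 0.0410 dits

D_KL(P||Q) = 0.0410 ≥ 0 ✓

This non-negativity is a fundamental property: relative entropy cannot be negative because it measures how different Q is from P.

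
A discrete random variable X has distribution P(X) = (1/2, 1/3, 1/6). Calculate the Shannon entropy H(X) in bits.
1.4591 bits

Shannon entropy is H(X) = -Σ p(x) log p(x).

For P = (1/2, 1/3, 1/6):
H = -1/2 × log_2(1/2) -1/3 × log_2(1/3) -1/6 × log_2(1/6)
H = 1.4591 bits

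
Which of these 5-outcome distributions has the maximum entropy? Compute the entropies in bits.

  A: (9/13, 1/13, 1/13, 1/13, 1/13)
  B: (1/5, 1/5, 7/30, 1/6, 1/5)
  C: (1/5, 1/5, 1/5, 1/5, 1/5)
C

For a discrete distribution over n outcomes, entropy is maximized by the uniform distribution.

Computing entropies:
H(A) = 1.5059 bits
H(B) = 2.3139 bits
H(C) = 2.3219 bits

The uniform distribution (where all probabilities equal 1/5) achieves the maximum entropy of log_2(5) = 2.3219 bits.

Distribution C has the highest entropy.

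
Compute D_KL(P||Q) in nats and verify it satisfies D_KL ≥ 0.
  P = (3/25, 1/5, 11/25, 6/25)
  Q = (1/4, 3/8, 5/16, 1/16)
0.2597 nats

KL divergence satisfies the Gibbs inequality: D_KL(P||Q) ≥ 0 for all distributions P, Q.

D_KL(P||Q) = Σ p(x) log(p(x)/q(x))
Term by term:
  x=0: 3/25 × log_e[(3/25)/(1/4)] = -0.0881
  x=1: 1/5 × log_e[(1/5)/(3/8)] = -0.1257
  x=2: 11/25 × log_e[(11/25)/(5/16)] = 0.1506
  x=3: 6/25 × log_e[(6/25)/(1/16)] = 0.3229
D_KL(P||Q) = 0.2597 nats

D_KL(P||Q) = 0.2597 ≥ 0 ✓

This non-negativity is a fundamental property: relative entropy cannot be negative because it measures how different Q is from P.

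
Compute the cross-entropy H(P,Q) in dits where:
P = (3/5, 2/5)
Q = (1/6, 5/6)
0.4986 dits

Cross-entropy: H(P,Q) = -Σ p(x) log q(x)

Alternatively: H(P,Q) = H(P) + D_KL(P||Q)
H(P) = 0.2923 dits
D_KL(P||Q) = 0.2063 dits

H(P,Q) = 0.2923 + 0.2063 = 0.4986 dits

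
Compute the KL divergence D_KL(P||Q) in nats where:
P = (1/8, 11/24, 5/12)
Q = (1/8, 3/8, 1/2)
0.0160 nats

KL divergence: D_KL(P||Q) = Σ p(x) log(p(x)/q(x))

Computing term by term:
  x=0: 1/8 × log_e[(1/8)/(1/8)] = 1/8 × 0.0000 = 0.0000
  x=1: 11/24 × log_e[(11/24)/(3/8)] = 11/24 × 0.2007 = 0.0920
  x=2: 5/12 × log_e[(5/12)/(1/2)] = 5/12 × -0.1823 = -0.0760

D_KL(P||Q) = 0.0160 nats

Note: KL divergence is always non-negative and equals 0 iff P = Q.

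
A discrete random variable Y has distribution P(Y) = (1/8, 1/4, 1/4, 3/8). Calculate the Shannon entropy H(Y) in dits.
0.5737 dits

Shannon entropy is H(X) = -Σ p(x) log p(x).

For P = (1/8, 1/4, 1/4, 3/8):
H = -1/8 × log_10(1/8) -1/4 × log_10(1/4) -1/4 × log_10(1/4) -3/8 × log_10(3/8)
H = 0.5737 dits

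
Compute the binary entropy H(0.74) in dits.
0.2489 dits

The binary entropy function is:
H(p) = -p log(p) - (1-p) log(1-p)

H(0.74) = -0.74 × log_10(0.74) - 0.26 × log_10(0.26)
H(0.74) = 0.2489 dits

Note: Binary entropy is maximized at p=0.5 (H=1 bit) and minimized at p=0 or p=1 (H=0).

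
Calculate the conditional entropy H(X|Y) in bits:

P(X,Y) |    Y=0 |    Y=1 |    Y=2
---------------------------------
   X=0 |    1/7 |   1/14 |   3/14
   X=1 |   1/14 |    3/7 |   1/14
0.7244 bits

Using the chain rule: H(X|Y) = H(X,Y) - H(Y)

First, compute H(X,Y) = 2.2170 bits

Marginal P(Y) = (3/14, 1/2, 2/7)
H(Y) = 1.4926 bits

H(X|Y) = H(X,Y) - H(Y) = 2.2170 - 1.4926 = 0.7244 bits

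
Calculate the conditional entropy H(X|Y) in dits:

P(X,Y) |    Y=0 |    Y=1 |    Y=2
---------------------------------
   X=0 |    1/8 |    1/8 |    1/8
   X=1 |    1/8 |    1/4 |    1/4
0.2826 dits

Using the chain rule: H(X|Y) = H(X,Y) - H(Y)

First, compute H(X,Y) = 0.7526 dits

Marginal P(Y) = (1/4, 3/8, 3/8)
H(Y) = 0.4700 dits

H(X|Y) = H(X,Y) - H(Y) = 0.7526 - 0.4700 = 0.2826 dits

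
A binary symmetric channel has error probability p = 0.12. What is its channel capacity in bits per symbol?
0.4706 bits

For a binary symmetric channel (BSC) with error probability p:
Capacity C = 1 - H(p) bits per symbol

where H(p) = -p log₂(p) - (1-p) log₂(1-p) is the binary entropy function.

H(0.12) = 0.5294 bits
C = 1 - 0.5294 = 0.4706 bits per symbol

This means we can reliably transmit up to 0.4706 bits of information per channel use.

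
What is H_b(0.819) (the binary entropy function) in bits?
0.6823 bits

The binary entropy function is:
H(p) = -p log(p) - (1-p) log(1-p)

H(0.819) = -0.819 × log_2(0.819) - 0.181 × log_2(0.181)
H(0.819) = 0.6823 bits

Note: Binary entropy is maximized at p=0.5 (H=1 bit) and minimized at p=0 or p=1 (H=0).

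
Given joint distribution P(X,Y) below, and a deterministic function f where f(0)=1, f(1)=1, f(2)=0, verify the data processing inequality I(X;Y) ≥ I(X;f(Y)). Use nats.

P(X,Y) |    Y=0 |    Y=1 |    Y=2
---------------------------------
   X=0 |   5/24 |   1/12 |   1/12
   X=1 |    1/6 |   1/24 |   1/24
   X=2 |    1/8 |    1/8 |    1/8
I(X;Y) = 0.0377, I(X;f(Y)) = 0.0124, inequality holds: 0.0377 ≥ 0.0124

Data Processing Inequality: For any Markov chain X → Y → Z, we have I(X;Y) ≥ I(X;Z).

Here Z = f(Y) is a deterministic function of Y, forming X → Y → Z.

Original I(X;Y) = 0.0377 nats

After applying f:
P(X,Z) where Z=f(Y):
- P(X,Z=0) = P(X,Y=2)
- P(X,Z=1) = P(X,Y=0) + P(X,Y=1)

I(X;Z) = I(X;f(Y)) = 0.0124 nats

Verification: 0.0377 ≥ 0.0124 ✓

Information cannot be created by processing; the function f can only lose information about X.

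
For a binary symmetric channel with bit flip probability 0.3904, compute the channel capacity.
0.0349 bits

For a binary symmetric channel (BSC) with error probability p:
Capacity C = 1 - H(p) bits per symbol

where H(p) = -p log₂(p) - (1-p) log₂(1-p) is the binary entropy function.

H(0.3904) = 0.9651 bits
C = 1 - 0.9651 = 0.0349 bits per symbol

This means we can reliably transmit up to 0.0349 bits of information per channel use.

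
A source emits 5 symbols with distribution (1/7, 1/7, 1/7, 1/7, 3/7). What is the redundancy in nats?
0.1344 nats

Redundancy measures how far a source is from maximum entropy:
R = H_max - H(X)

Maximum entropy for 5 symbols: H_max = log_e(5) = 1.6094 nats
Actual entropy: H(X) = 1.4751 nats
Redundancy: R = 1.6094 - 1.4751 = 0.1344 nats

This redundancy represents potential for compression: the source could be compressed by 0.1344 nats per symbol.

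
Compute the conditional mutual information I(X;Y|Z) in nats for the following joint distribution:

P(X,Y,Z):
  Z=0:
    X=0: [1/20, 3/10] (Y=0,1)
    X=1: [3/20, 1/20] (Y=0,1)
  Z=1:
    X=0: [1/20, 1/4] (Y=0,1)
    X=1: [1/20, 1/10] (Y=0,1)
0.1122 nats

Conditional mutual information: I(X;Y|Z) = H(X|Z) + H(Y|Z) - H(X,Y|Z)

H(Z) = 0.6881
H(X,Z) = 1.3351 → H(X|Z) = 0.6469
H(Y,Z) = 1.2870 → H(Y|Z) = 0.5989
H(X,Y,Z) = 1.8217 → H(X,Y|Z) = 1.1336

I(X;Y|Z) = 0.6469 + 0.5989 - 1.1336 = 0.1122 nats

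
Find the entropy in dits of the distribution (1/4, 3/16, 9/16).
0.4274 dits

Shannon entropy is H(X) = -Σ p(x) log p(x).

For P = (1/4, 3/16, 9/16):
H = -1/4 × log_10(1/4) -3/16 × log_10(3/16) -9/16 × log_10(9/16)
H = 0.4274 dits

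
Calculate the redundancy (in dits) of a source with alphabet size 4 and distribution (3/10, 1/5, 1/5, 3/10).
0.0087 dits

Redundancy measures how far a source is from maximum entropy:
R = H_max - H(X)

Maximum entropy for 4 symbols: H_max = log_10(4) = 0.6021 dits
Actual entropy: H(X) = 0.5933 dits
Redundancy: R = 0.6021 - 0.5933 = 0.0087 dits

This redundancy represents potential for compression: the source could be compressed by 0.0087 dits per symbol.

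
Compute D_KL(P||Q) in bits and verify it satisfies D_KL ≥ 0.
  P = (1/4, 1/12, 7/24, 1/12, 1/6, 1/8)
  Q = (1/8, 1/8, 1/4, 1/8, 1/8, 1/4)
0.1615 bits

KL divergence satisfies the Gibbs inequality: D_KL(P||Q) ≥ 0 for all distributions P, Q.

D_KL(P||Q) = Σ p(x) log(p(x)/q(x))
Term by term:
  x=0: 1/4 × log_2[(1/4)/(1/8)] = 0.2500
  x=1: 1/12 × log_2[(1/12)/(1/8)] = -0.0487
  x=2: 7/24 × log_2[(7/24)/(1/4)] = 0.0649
  x=3: 1/12 × log_2[(1/12)/(1/8)] = -0.0487
  x=4: 1/6 × log_2[(1/6)/(1/8)] = 0.0692
  x=5: 1/8 × log_2[(1/8)/(1/4)] = -0.1250
D_KL(P||Q) = 0.1615 bits

D_KL(P||Q) = 0.1615 ≥ 0 ✓

This non-negativity is a fundamental property: relative entropy cannot be negative because it measures how different Q is from P.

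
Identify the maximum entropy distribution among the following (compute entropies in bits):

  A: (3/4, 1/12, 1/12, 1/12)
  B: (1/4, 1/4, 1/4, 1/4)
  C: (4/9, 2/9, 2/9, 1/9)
B

For a discrete distribution over n outcomes, entropy is maximized by the uniform distribution.

Computing entropies:
H(A) = 1.2075 bits
H(B) = 2.0000 bits
H(C) = 1.8366 bits

The uniform distribution (where all probabilities equal 1/4) achieves the maximum entropy of log_2(4) = 2.0000 bits.

Distribution B has the highest entropy.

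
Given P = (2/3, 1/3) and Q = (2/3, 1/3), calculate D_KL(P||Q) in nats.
0.0000 nats

KL divergence: D_KL(P||Q) = Σ p(x) log(p(x)/q(x))

Computing term by term:
  x=0: 2/3 × log_e[(2/3)/(2/3)] = 2/3 × 0.0000 = 0.0000
  x=1: 1/3 × log_e[(1/3)/(1/3)] = 1/3 × 0.0000 = 0.0000

D_KL(P||Q) = 0.0000 nats

Note: KL divergence is always non-negative and equals 0 iff P = Q.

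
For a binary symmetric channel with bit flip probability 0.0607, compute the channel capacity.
0.6698 bits

For a binary symmetric channel (BSC) with error probability p:
Capacity C = 1 - H(p) bits per symbol

where H(p) = -p log₂(p) - (1-p) log₂(1-p) is the binary entropy function.

H(0.0607) = 0.3302 bits
C = 1 - 0.3302 = 0.6698 bits per symbol

This means we can reliably transmit up to 0.6698 bits of information per channel use.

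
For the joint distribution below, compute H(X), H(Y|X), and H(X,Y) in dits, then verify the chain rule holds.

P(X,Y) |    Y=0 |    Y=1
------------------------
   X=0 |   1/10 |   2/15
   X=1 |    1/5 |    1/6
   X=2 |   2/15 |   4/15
H(X,Y) = 0.7559, H(X) = 0.4664, H(Y|X) = 0.2895 (all in dits)

Chain rule: H(X,Y) = H(X) + H(Y|X)

Left side — joint entropy directly:
H(X,Y) = -Σ p(x,y) log p(x,y) = 0.7559 dits

Right side — compute H(Y|X) from the conditional distributions:
P(X) = (7/30, 11/30, 2/5), so H(X) = 0.4664 dits
H(Y|X) = Σ_x P(X=x) · H(Y|X=x):
  P(Y|X=0) = (3/7, 4/7), H(Y|X=0) = 0.2966, weight P(X=0) = 7/30
  P(Y|X=1) = (6/11, 5/11), H(Y|X=1) = 0.2992, weight P(X=1) = 11/30
  P(Y|X=2) = (1/3, 2/3), H(Y|X=2) = 0.2764, weight P(X=2) = 2/5
H(Y|X) = 0.2895 dits

H(X) + H(Y|X) = 0.4664 + 0.2895 = 0.7559 dits

Both sides equal 0.7559 dits. ✓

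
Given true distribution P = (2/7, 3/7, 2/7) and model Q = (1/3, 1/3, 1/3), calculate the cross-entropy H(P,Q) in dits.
0.4771 dits

Cross-entropy: H(P,Q) = -Σ p(x) log q(x)

Alternatively: H(P,Q) = H(P) + D_KL(P||Q)
H(P) = 0.4686 dits
D_KL(P||Q) = 0.0085 dits

H(P,Q) = 0.4686 + 0.0085 = 0.4771 dits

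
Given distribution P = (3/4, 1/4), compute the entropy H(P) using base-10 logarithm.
0.2442 dits

Shannon entropy is H(X) = -Σ p(x) log p(x).

For P = (3/4, 1/4):
H = -3/4 × log_10(3/4) -1/4 × log_10(1/4)
H = 0.2442 dits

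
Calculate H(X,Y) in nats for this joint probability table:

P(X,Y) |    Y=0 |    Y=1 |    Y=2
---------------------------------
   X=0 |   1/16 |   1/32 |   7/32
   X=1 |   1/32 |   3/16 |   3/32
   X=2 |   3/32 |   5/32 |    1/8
2.0300 nats

Joint entropy is H(X,Y) = -Σ_{x,y} p(x,y) log p(x,y).

Summing over all non-zero entries:
H(X,Y) = -[1/16·log_e(1/16) + 1/32·log_e(1/32) + 7/32·log_e(7/32) + 1/32·log_e(1/32) + 3/16·log_e(3/16) + 3/32·log_e(3/32) + 3/32·log_e(3/32) + 5/32·log_e(5/32) + 1/8·log_e(1/8)]
H(X,Y) = 2.0300 nats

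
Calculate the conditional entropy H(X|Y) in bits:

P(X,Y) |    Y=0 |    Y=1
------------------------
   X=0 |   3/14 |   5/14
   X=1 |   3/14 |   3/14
0.9740 bits

Using the chain rule: H(X|Y) = H(X,Y) - H(Y)

First, compute H(X,Y) = 1.9592 bits

Marginal P(Y) = (3/7, 4/7)
H(Y) = 0.9852 bits

H(X|Y) = H(X,Y) - H(Y) = 1.9592 - 0.9852 = 0.9740 bits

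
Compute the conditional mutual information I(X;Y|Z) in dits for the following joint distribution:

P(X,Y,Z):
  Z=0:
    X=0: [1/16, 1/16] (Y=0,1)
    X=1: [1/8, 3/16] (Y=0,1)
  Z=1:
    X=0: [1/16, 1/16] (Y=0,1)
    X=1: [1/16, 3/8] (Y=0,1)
0.0146 dits

Conditional mutual information: I(X;Y|Z) = H(X|Z) + H(Y|Z) - H(X,Y|Z)

H(Z) = 0.2976
H(X,Z) = 0.5407 → H(X|Z) = 0.2431
H(Y,Z) = 0.5568 → H(Y|Z) = 0.2592
H(X,Y,Z) = 0.7852 → H(X,Y|Z) = 0.4876

I(X;Y|Z) = 0.2431 + 0.2592 - 0.4876 = 0.0146 dits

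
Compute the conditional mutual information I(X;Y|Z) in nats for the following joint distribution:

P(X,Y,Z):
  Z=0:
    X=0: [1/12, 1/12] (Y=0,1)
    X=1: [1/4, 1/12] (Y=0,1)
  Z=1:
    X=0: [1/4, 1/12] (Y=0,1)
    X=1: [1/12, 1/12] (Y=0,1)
0.0306 nats

Conditional mutual information: I(X;Y|Z) = H(X|Z) + H(Y|Z) - H(X,Y|Z)

H(Z) = 0.6931
H(X,Z) = 1.3297 → H(X|Z) = 0.6365
H(Y,Z) = 1.3297 → H(Y|Z) = 0.6365
H(X,Y,Z) = 1.9356 → H(X,Y|Z) = 1.2425

I(X;Y|Z) = 0.6365 + 0.6365 - 1.2425 = 0.0306 nats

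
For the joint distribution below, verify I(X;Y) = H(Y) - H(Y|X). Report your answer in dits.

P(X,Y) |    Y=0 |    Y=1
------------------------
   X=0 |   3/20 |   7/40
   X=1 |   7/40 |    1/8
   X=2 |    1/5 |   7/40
I(X;Y) = 0.0021 dits

Mutual information has multiple equivalent forms:
- I(X;Y) = H(X) - H(X|Y)
- I(X;Y) = H(Y) - H(Y|X)
- I(X;Y) = H(X) + H(Y) - H(X,Y)

Computing all quantities:
H(X) = 0.4752, H(Y) = 0.3005, H(X,Y) = 0.7737
H(X|Y) = 0.4732, H(Y|X) = 0.2984

Verification:
H(X) - H(X|Y) = 0.4752 - 0.4732 = 0.0021
H(Y) - H(Y|X) = 0.3005 - 0.2984 = 0.0021
H(X) + H(Y) - H(X,Y) = 0.4752 + 0.3005 - 0.7737 = 0.0021

All forms give I(X;Y) = 0.0021 dits. ✓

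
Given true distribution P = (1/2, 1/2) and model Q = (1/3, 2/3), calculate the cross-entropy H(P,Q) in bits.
1.0850 bits

Cross-entropy: H(P,Q) = -Σ p(x) log q(x)

Alternatively: H(P,Q) = H(P) + D_KL(P||Q)
H(P) = 1.0000 bits
D_KL(P||Q) = 0.0850 bits

H(P,Q) = 1.0000 + 0.0850 = 1.0850 bits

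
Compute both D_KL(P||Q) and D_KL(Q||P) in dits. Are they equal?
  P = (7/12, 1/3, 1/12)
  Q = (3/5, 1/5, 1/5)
D_KL(P||Q) = 0.0351, D_KL(Q||P) = 0.0390

KL divergence is not symmetric: D_KL(P||Q) ≠ D_KL(Q||P) in general.

D_KL(P||Q) = 0.0351 dits
D_KL(Q||P) = 0.0390 dits

No, they are not equal!

This asymmetry is why KL divergence is not a true distance metric.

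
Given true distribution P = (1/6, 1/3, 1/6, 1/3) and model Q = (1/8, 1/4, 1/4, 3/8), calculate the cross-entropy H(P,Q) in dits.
0.5935 dits

Cross-entropy: H(P,Q) = -Σ p(x) log q(x)

Alternatively: H(P,Q) = H(P) + D_KL(P||Q)
H(P) = 0.5775 dits
D_KL(P||Q) = 0.0161 dits

H(P,Q) = 0.5775 + 0.0161 = 0.5935 dits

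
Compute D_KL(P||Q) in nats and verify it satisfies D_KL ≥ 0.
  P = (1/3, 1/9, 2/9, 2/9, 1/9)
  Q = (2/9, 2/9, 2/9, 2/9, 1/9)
0.0581 nats

KL divergence satisfies the Gibbs inequality: D_KL(P||Q) ≥ 0 for all distributions P, Q.

D_KL(P||Q) = Σ p(x) log(p(x)/q(x))
Term by term:
  x=0: 1/3 × log_e[(1/3)/(2/9)] = 0.1352
  x=1: 1/9 × log_e[(1/9)/(2/9)] = -0.0770
  x=2: 2/9 × log_e[(2/9)/(2/9)] = 0.0000
  x=3: 2/9 × log_e[(2/9)/(2/9)] = 0.0000
  x=4: 1/9 × log_e[(1/9)/(1/9)] = 0.0000
D_KL(P||Q) = 0.0581 nats

D_KL(P||Q) = 0.0581 ≥ 0 ✓

This non-negativity is a fundamental property: relative entropy cannot be negative because it measures how different Q is from P.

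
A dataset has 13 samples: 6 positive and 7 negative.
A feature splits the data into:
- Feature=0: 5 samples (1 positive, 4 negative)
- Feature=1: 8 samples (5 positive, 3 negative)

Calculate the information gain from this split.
0.1307 bits

Information Gain = H(Y) - H(Y|Feature)

Before split:
P(positive) = 6/13 = 0.4615
H(Y) = 0.9957 bits

After split:
Feature=0: H = 0.7219 bits (weight = 5/13)
Feature=1: H = 0.9544 bits (weight = 8/13)
H(Y|Feature) = (5/13)×0.7219 + (8/13)×0.9544 = 0.8650 bits

Information Gain = 0.9957 - 0.8650 = 0.1307 bits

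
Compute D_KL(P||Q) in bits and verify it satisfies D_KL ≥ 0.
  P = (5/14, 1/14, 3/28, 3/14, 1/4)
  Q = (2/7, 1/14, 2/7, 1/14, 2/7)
0.2548 bits

KL divergence satisfies the Gibbs inequality: D_KL(P||Q) ≥ 0 for all distributions P, Q.

D_KL(P||Q) = Σ p(x) log(p(x)/q(x))
Term by term:
  x=0: 5/14 × log_2[(5/14)/(2/7)] = 0.1150
  x=1: 1/14 × log_2[(1/14)/(1/14)] = 0.0000
  x=2: 3/28 × log_2[(3/28)/(2/7)] = -0.1516
  x=3: 3/14 × log_2[(3/14)/(1/14)] = 0.3396
  x=4: 1/4 × log_2[(1/4)/(2/7)] = -0.0482
D_KL(P||Q) = 0.2548 bits

D_KL(P||Q) = 0.2548 ≥ 0 ✓

This non-negativity is a fundamental property: relative entropy cannot be negative because it measures how different Q is from P.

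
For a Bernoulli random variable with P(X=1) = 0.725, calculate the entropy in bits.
0.8485 bits

The binary entropy function is:
H(p) = -p log(p) - (1-p) log(1-p)

H(0.725) = -0.725 × log_2(0.725) - 0.275 × log_2(0.275)
H(0.725) = 0.8485 bits

Note: Binary entropy is maximized at p=0.5 (H=1 bit) and minimized at p=0 or p=1 (H=0).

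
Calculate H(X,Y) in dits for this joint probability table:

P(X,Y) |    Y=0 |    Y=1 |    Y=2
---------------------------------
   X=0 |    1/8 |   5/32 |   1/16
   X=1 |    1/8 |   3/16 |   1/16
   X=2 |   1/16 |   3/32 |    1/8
0.9231 dits

Joint entropy is H(X,Y) = -Σ_{x,y} p(x,y) log p(x,y).

Summing over all non-zero entries:
H(X,Y) = -[1/8·log_10(1/8) + 5/32·log_10(5/32) + 1/16·log_10(1/16) + 1/8·log_10(1/8) + 3/16·log_10(3/16) + 1/16·log_10(1/16) + 1/16·log_10(1/16) + 3/32·log_10(3/32) + 1/8·log_10(1/8)]
H(X,Y) = 0.9231 dits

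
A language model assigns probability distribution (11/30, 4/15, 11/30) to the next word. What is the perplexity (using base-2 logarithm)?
2.9690

Perplexity is 2^H (or exp(H) for natural log).

First, H = -Σ p log p = 1.5700 bits
Perplexity = 2^1.5700 = 2.9690

Interpretation: The model's uncertainty is equivalent to choosing uniformly among 3.0 options.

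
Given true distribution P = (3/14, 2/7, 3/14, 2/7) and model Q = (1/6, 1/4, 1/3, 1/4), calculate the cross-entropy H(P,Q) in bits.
2.0364 bits

Cross-entropy: H(P,Q) = -Σ p(x) log q(x)

Alternatively: H(P,Q) = H(P) + D_KL(P||Q)
H(P) = 1.9852 bits
D_KL(P||Q) = 0.0512 bits

H(P,Q) = 1.9852 + 0.0512 = 2.0364 bits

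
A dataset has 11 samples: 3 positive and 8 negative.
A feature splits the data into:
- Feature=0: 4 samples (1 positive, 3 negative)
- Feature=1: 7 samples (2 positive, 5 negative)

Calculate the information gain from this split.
0.0011 bits

Information Gain = H(Y) - H(Y|Feature)

Before split:
P(positive) = 3/11 = 0.2727
H(Y) = 0.8454 bits

After split:
Feature=0: H = 0.8113 bits (weight = 4/11)
Feature=1: H = 0.8631 bits (weight = 7/11)
H(Y|Feature) = (4/11)×0.8113 + (7/11)×0.8631 = 0.8443 bits

Information Gain = 0.8454 - 0.8443 = 0.0011 bits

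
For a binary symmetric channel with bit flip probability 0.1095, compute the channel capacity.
0.5016 bits

For a binary symmetric channel (BSC) with error probability p:
Capacity C = 1 - H(p) bits per symbol

where H(p) = -p log₂(p) - (1-p) log₂(1-p) is the binary entropy function.

H(0.1095) = 0.4984 bits
C = 1 - 0.4984 = 0.5016 bits per symbol

This means we can reliably transmit up to 0.5016 bits of information per channel use.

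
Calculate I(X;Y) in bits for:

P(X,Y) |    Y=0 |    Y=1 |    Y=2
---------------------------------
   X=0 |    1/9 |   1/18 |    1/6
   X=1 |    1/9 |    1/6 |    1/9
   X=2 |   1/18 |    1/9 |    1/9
0.0570 bits

Mutual information: I(X;Y) = H(X) + H(Y) - H(X,Y)

Marginals:
P(X) = (1/3, 7/18, 5/18), H(X) = 1.5715 bits
P(Y) = (5/18, 1/3, 7/18), H(Y) = 1.5715 bits

Joint entropy: H(X,Y) = 3.0860 bits

I(X;Y) = 1.5715 + 1.5715 - 3.0860 = 0.0570 bits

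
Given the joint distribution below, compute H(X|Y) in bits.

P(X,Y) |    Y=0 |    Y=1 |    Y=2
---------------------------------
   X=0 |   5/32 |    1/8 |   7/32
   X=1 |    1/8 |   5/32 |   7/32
0.9950 bits

Using the chain rule: H(X|Y) = H(X,Y) - H(Y)

First, compute H(X,Y) = 2.5462 bits

Marginal P(Y) = (9/32, 9/32, 7/16)
H(Y) = 1.5512 bits

H(X|Y) = H(X,Y) - H(Y) = 2.5462 - 1.5512 = 0.9950 bits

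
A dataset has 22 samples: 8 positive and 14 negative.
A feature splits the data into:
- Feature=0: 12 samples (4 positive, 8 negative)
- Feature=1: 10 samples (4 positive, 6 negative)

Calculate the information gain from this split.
0.0034 bits

Information Gain = H(Y) - H(Y|Feature)

Before split:
P(positive) = 8/22 = 0.3636
H(Y) = 0.9457 bits

After split:
Feature=0: H = 0.9183 bits (weight = 12/22)
Feature=1: H = 0.9710 bits (weight = 10/22)
H(Y|Feature) = (12/22)×0.9183 + (10/22)×0.9710 = 0.9422 bits

Information Gain = 0.9457 - 0.9422 = 0.0034 bits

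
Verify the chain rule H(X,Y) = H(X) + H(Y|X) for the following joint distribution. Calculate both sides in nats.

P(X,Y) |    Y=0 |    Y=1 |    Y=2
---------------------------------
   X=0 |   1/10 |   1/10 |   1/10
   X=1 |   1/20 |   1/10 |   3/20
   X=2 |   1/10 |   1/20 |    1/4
H(X,Y) = 2.0820, H(X) = 1.0889, H(Y|X) = 0.9931 (all in nats)

Chain rule: H(X,Y) = H(X) + H(Y|X)

Left side — joint entropy directly:
H(X,Y) = -Σ p(x,y) log p(x,y) = 2.0820 nats

Right side — compute H(Y|X) from the conditional distributions:
P(X) = (3/10, 3/10, 2/5), so H(X) = 1.0889 nats
H(Y|X) = Σ_x P(X=x) · H(Y|X=x):
  P(Y|X=0) = (1/3, 1/3, 1/3), H(Y|X=0) = 1.0986, weight P(X=0) = 3/10
  P(Y|X=1) = (1/6, 1/3, 1/2), H(Y|X=1) = 1.0114, weight P(X=1) = 3/10
  P(Y|X=2) = (1/4, 1/8, 5/8), H(Y|X=2) = 0.9003, weight P(X=2) = 2/5
H(Y|X) = 0.9931 nats

H(X) + H(Y|X) = 1.0889 + 0.9931 = 2.0820 nats

Both sides equal 2.0820 nats. ✓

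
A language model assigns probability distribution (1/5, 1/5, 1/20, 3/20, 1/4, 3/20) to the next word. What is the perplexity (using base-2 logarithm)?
5.5249

Perplexity is 2^H (or exp(H) for natural log).

First, H = -Σ p log p = 2.4660 bits
Perplexity = 2^2.4660 = 5.5249

Interpretation: The model's uncertainty is equivalent to choosing uniformly among 5.5 options.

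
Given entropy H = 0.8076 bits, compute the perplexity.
1.7503

Perplexity is 2^H (or exp(H) for natural log).

H = 0.8076 bits
Perplexity = 2^0.8076 = 1.7503

Interpretation: The model's uncertainty is equivalent to choosing uniformly among 1.8 options.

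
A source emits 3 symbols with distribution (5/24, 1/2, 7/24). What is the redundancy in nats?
0.0659 nats

Redundancy measures how far a source is from maximum entropy:
R = H_max - H(X)

Maximum entropy for 3 symbols: H_max = log_e(3) = 1.0986 nats
Actual entropy: H(X) = 1.0327 nats
Redundancy: R = 1.0986 - 1.0327 = 0.0659 nats

This redundancy represents potential for compression: the source could be compressed by 0.0659 nats per symbol.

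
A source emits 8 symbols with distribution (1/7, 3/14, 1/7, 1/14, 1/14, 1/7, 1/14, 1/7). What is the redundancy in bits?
0.1037 bits

Redundancy measures how far a source is from maximum entropy:
R = H_max - H(X)

Maximum entropy for 8 symbols: H_max = log_2(8) = 3.0000 bits
Actual entropy: H(X) = 2.8963 bits
Redundancy: R = 3.0000 - 2.8963 = 0.1037 bits

This redundancy represents potential for compression: the source could be compressed by 0.1037 bits per symbol.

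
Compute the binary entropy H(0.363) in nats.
0.6551 nats

The binary entropy function is:
H(p) = -p log(p) - (1-p) log(1-p)

H(0.363) = -0.363 × log_e(0.363) - 0.637 × log_e(0.637)
H(0.363) = 0.6551 nats

Note: Binary entropy is maximized at p=0.5 (H=1 bit) and minimized at p=0 or p=1 (H=0).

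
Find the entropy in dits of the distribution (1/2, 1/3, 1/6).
0.4392 dits

Shannon entropy is H(X) = -Σ p(x) log p(x).

For P = (1/2, 1/3, 1/6):
H = -1/2 × log_10(1/2) -1/3 × log_10(1/3) -1/6 × log_10(1/6)
H = 0.4392 dits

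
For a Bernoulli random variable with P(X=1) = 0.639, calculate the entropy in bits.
0.9435 bits

The binary entropy function is:
H(p) = -p log(p) - (1-p) log(1-p)

H(0.639) = -0.639 × log_2(0.639) - 0.361 × log_2(0.361)
H(0.639) = 0.9435 bits

Note: Binary entropy is maximized at p=0.5 (H=1 bit) and minimized at p=0 or p=1 (H=0).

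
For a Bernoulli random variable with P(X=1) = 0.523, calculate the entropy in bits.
0.9985 bits

The binary entropy function is:
H(p) = -p log(p) - (1-p) log(1-p)

H(0.523) = -0.523 × log_2(0.523) - 0.477 × log_2(0.477)
H(0.523) = 0.9985 bits

Note: Binary entropy is maximized at p=0.5 (H=1 bit) and minimized at p=0 or p=1 (H=0).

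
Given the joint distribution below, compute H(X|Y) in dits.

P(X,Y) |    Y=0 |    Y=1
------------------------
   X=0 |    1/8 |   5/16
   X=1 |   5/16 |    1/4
0.2815 dits

Using the chain rule: H(X|Y) = H(X,Y) - H(Y)

First, compute H(X,Y) = 0.5791 dits

Marginal P(Y) = (7/16, 9/16)
H(Y) = 0.2976 dits

H(X|Y) = H(X,Y) - H(Y) = 0.5791 - 0.2976 = 0.2815 dits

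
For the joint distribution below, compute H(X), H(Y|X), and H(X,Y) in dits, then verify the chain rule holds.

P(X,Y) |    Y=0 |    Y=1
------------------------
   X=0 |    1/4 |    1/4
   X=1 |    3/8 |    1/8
H(X,Y) = 0.5737, H(X) = 0.3010, H(Y|X) = 0.2726 (all in dits)

Chain rule: H(X,Y) = H(X) + H(Y|X)

Left side — joint entropy directly:
H(X,Y) = -Σ p(x,y) log p(x,y) = 0.5737 dits

Right side — compute H(Y|X) from the conditional distributions:
P(X) = (1/2, 1/2), so H(X) = 0.3010 dits
H(Y|X) = Σ_x P(X=x) · H(Y|X=x):
  P(Y|X=0) = (1/2, 1/2), H(Y|X=0) = 0.3010, weight P(X=0) = 1/2
  P(Y|X=1) = (3/4, 1/4), H(Y|X=1) = 0.2442, weight P(X=1) = 1/2
H(Y|X) = 0.2726 dits

H(X) + H(Y|X) = 0.3010 + 0.2726 = 0.5737 dits

Both sides equal 0.5737 dits. ✓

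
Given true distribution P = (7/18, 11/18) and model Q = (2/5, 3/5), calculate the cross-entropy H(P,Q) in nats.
0.6685 nats

Cross-entropy: H(P,Q) = -Σ p(x) log q(x)

Alternatively: H(P,Q) = H(P) + D_KL(P||Q)
H(P) = 0.6682 nats
D_KL(P||Q) = 0.0003 nats

H(P,Q) = 0.6682 + 0.0003 = 0.6685 nats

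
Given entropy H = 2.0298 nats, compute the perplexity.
7.6126

Perplexity is e^H (or exp(H) for natural log).

H = 2.0298 nats
Perplexity = e^2.0298 = 7.6126

Interpretation: The model's uncertainty is equivalent to choosing uniformly among 7.6 options.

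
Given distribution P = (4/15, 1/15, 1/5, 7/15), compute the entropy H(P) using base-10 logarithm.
0.5257 dits

Shannon entropy is H(X) = -Σ p(x) log p(x).

For P = (4/15, 1/15, 1/5, 7/15):
H = -4/15 × log_10(4/15) -1/15 × log_10(1/15) -1/5 × log_10(1/5) -7/15 × log_10(7/15)
H = 0.5257 dits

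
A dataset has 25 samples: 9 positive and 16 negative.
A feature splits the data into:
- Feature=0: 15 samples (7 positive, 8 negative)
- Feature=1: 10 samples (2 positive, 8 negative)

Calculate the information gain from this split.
0.0558 bits

Information Gain = H(Y) - H(Y|Feature)

Before split:
P(positive) = 9/25 = 0.3600
H(Y) = 0.9427 bits

After split:
Feature=0: H = 0.9968 bits (weight = 15/25)
Feature=1: H = 0.7219 bits (weight = 10/25)
H(Y|Feature) = (15/25)×0.9968 + (10/25)×0.7219 = 0.8868 bits

Information Gain = 0.9427 - 0.8868 = 0.0558 bits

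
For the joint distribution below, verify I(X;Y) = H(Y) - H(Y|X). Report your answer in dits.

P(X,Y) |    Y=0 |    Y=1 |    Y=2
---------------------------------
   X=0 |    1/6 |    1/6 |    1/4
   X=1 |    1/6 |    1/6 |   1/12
I(X;Y) = 0.0129 dits

Mutual information has multiple equivalent forms:
- I(X;Y) = H(X) - H(X|Y)
- I(X;Y) = H(Y) - H(Y|X)
- I(X;Y) = H(X) + H(Y) - H(X,Y)

Computing all quantities:
H(X) = 0.2950, H(Y) = 0.4771, H(X,Y) = 0.7592
H(X|Y) = 0.2821, H(Y|X) = 0.4642

Verification:
H(X) - H(X|Y) = 0.2950 - 0.2821 = 0.0129
H(Y) - H(Y|X) = 0.4771 - 0.4642 = 0.0129
H(X) + H(Y) - H(X,Y) = 0.2950 + 0.4771 - 0.7592 = 0.0129

All forms give I(X;Y) = 0.0129 dits. ✓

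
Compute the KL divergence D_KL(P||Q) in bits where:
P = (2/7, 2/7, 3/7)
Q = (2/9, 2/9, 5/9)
0.0467 bits

KL divergence: D_KL(P||Q) = Σ p(x) log(p(x)/q(x))

Computing term by term:
  x=0: 2/7 × log_2[(2/7)/(2/9)] = 2/7 × 0.3626 = 0.1036
  x=1: 2/7 × log_2[(2/7)/(2/9)] = 2/7 × 0.3626 = 0.1036
  x=2: 3/7 × log_2[(3/7)/(5/9)] = 3/7 × -0.3744 = -0.1605

D_KL(P||Q) = 0.0467 bits

Note: KL divergence is always non-negative and equals 0 iff P = Q.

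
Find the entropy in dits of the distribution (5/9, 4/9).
0.2983 dits

Shannon entropy is H(X) = -Σ p(x) log p(x).

For P = (5/9, 4/9):
H = -5/9 × log_10(5/9) -4/9 × log_10(4/9)
H = 0.2983 dits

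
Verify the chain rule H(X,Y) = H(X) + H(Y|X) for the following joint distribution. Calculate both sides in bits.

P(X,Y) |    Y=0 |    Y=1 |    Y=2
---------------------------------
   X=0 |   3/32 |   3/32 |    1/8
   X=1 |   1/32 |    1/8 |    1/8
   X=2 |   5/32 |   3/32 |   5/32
H(X,Y) = 3.0786, H(X) = 1.5671, H(Y|X) = 1.5116 (all in bits)

Chain rule: H(X,Y) = H(X) + H(Y|X)

Left side — joint entropy directly:
H(X,Y) = -Σ p(x,y) log p(x,y) = 3.0786 bits

Right side — compute H(Y|X) from the conditional distributions:
P(X) = (5/16, 9/32, 13/32), so H(X) = 1.5671 bits
H(Y|X) = Σ_x P(X=x) · H(Y|X=x):
  P(Y|X=0) = (3/10, 3/10, 2/5), H(Y|X=0) = 1.5710, weight P(X=0) = 5/16
  P(Y|X=1) = (1/9, 4/9, 4/9), H(Y|X=1) = 1.3921, weight P(X=1) = 9/32
  P(Y|X=2) = (5/13, 3/13, 5/13), H(Y|X=2) = 1.5486, weight P(X=2) = 13/32
H(Y|X) = 1.5116 bits

H(X) + H(Y|X) = 1.5671 + 1.5116 = 3.0786 bits

Both sides equal 3.0786 bits. ✓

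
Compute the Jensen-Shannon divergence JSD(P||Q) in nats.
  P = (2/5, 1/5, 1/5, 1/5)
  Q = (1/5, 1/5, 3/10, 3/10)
0.0271 nats

Jensen-Shannon divergence is:
JSD(P||Q) = 0.5 × D_KL(P||M) + 0.5 × D_KL(Q||M)
where M = 0.5 × (P + Q) is the mixture distribution.

M = 0.5 × (2/5, 1/5, 1/5, 1/5) + 0.5 × (1/5, 1/5, 3/10, 3/10) = (3/10, 1/5, 1/4, 1/4)

D_KL(P||M) = 0.0258 nats
D_KL(Q||M) = 0.0283 nats

JSD(P||Q) = 0.5 × 0.0258 + 0.5 × 0.0283 = 0.0271 nats

Unlike KL divergence, JSD is symmetric and bounded: 0 ≤ JSD ≤ log(2).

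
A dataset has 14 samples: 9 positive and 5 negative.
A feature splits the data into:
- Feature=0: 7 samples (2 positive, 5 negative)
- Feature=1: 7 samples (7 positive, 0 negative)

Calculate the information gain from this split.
0.5087 bits

Information Gain = H(Y) - H(Y|Feature)

Before split:
P(positive) = 9/14 = 0.6429
H(Y) = 0.9403 bits

After split:
Feature=0: H = 0.8631 bits (weight = 7/14)
Feature=1: H = 0.0000 bits (weight = 7/14)
H(Y|Feature) = (7/14)×0.8631 + (7/14)×0.0000 = 0.4316 bits

Information Gain = 0.9403 - 0.4316 = 0.5087 bits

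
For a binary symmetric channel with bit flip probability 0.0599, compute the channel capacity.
0.6730 bits

For a binary symmetric channel (BSC) with error probability p:
Capacity C = 1 - H(p) bits per symbol

where H(p) = -p log₂(p) - (1-p) log₂(1-p) is the binary entropy function.

H(0.0599) = 0.3270 bits
C = 1 - 0.3270 = 0.6730 bits per symbol

This means we can reliably transmit up to 0.6730 bits of information per channel use.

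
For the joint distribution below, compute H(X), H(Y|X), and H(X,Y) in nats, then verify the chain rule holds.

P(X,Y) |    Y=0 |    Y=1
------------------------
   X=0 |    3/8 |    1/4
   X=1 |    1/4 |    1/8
H(X,Y) = 1.3209, H(X) = 0.6616, H(Y|X) = 0.6593 (all in nats)

Chain rule: H(X,Y) = H(X) + H(Y|X)

Left side — joint entropy directly:
H(X,Y) = -Σ p(x,y) log p(x,y) = 1.3209 nats

Right side — compute H(Y|X) from the conditional distributions:
P(X) = (5/8, 3/8), so H(X) = 0.6616 nats
H(Y|X) = Σ_x P(X=x) · H(Y|X=x):
  P(Y|X=0) = (3/5, 2/5), H(Y|X=0) = 0.6730, weight P(X=0) = 5/8
  P(Y|X=1) = (2/3, 1/3), H(Y|X=1) = 0.6365, weight P(X=1) = 3/8
H(Y|X) = 0.6593 nats

H(X) + H(Y|X) = 0.6616 + 0.6593 = 1.3209 nats

Both sides equal 1.3209 nats. ✓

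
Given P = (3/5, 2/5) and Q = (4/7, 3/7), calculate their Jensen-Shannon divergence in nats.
0.0004 nats

Jensen-Shannon divergence is:
JSD(P||Q) = 0.5 × D_KL(P||M) + 0.5 × D_KL(Q||M)
where M = 0.5 × (P + Q) is the mixture distribution.

M = 0.5 × (3/5, 2/5) + 0.5 × (4/7, 3/7) = (0.585714, 0.414286)

D_KL(P||M) = 0.0004 nats
D_KL(Q||M) = 0.0004 nats

JSD(P||Q) = 0.5 × 0.0004 + 0.5 × 0.0004 = 0.0004 nats

Unlike KL divergence, JSD is symmetric and bounded: 0 ≤ JSD ≤ log(2).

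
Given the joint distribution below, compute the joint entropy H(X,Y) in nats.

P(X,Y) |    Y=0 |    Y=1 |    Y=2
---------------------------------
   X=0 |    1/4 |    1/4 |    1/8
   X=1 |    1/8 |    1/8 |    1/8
1.7329 nats

Joint entropy is H(X,Y) = -Σ_{x,y} p(x,y) log p(x,y).

Summing over all non-zero entries:
H(X,Y) = -[1/4·log_e(1/4) + 1/4·log_e(1/4) + 1/8·log_e(1/8) + 1/8·log_e(1/8) + 1/8·log_e(1/8) + 1/8·log_e(1/8)]
H(X,Y) = 1.7329 nats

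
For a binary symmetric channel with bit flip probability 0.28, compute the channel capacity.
0.1445 bits

For a binary symmetric channel (BSC) with error probability p:
Capacity C = 1 - H(p) bits per symbol

where H(p) = -p log₂(p) - (1-p) log₂(1-p) is the binary entropy function.

H(0.28) = 0.8555 bits
C = 1 - 0.8555 = 0.1445 bits per symbol

This means we can reliably transmit up to 0.1445 bits of information per channel use.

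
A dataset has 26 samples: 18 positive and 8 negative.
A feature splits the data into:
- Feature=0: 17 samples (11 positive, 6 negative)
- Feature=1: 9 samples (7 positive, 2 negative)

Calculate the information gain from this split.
0.0135 bits

Information Gain = H(Y) - H(Y|Feature)

Before split:
P(positive) = 18/26 = 0.6923
H(Y) = 0.8905 bits

After split:
Feature=0: H = 0.9367 bits (weight = 17/26)
Feature=1: H = 0.7642 bits (weight = 9/26)
H(Y|Feature) = (17/26)×0.9367 + (9/26)×0.7642 = 0.8770 bits

Information Gain = 0.8905 - 0.8770 = 0.0135 bits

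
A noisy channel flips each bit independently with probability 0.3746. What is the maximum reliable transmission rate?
0.0459 bits

For a binary symmetric channel (BSC) with error probability p:
Capacity C = 1 - H(p) bits per symbol

where H(p) = -p log₂(p) - (1-p) log₂(1-p) is the binary entropy function.

H(0.3746) = 0.9541 bits
C = 1 - 0.9541 = 0.0459 bits per symbol

This means we can reliably transmit up to 0.0459 bits of information per channel use.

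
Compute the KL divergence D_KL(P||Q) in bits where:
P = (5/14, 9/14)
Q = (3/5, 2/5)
0.1727 bits

KL divergence: D_KL(P||Q) = Σ p(x) log(p(x)/q(x))

Computing term by term:
  x=0: 5/14 × log_2[(5/14)/(3/5)] = 5/14 × -0.7485 = -0.2673
  x=1: 9/14 × log_2[(9/14)/(2/5)] = 9/14 × 0.6845 = 0.4400

D_KL(P||Q) = 0.1727 bits

Note: KL divergence is always non-negative and equals 0 iff P = Q.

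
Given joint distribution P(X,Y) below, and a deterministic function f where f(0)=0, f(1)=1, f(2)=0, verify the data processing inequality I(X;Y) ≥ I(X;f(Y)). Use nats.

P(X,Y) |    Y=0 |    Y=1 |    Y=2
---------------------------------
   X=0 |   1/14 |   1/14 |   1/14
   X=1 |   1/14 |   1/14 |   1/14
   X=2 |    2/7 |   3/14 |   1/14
I(X;Y) = 0.0334, I(X;f(Y)) = 0.0009, inequality holds: 0.0334 ≥ 0.0009

Data Processing Inequality: For any Markov chain X → Y → Z, we have I(X;Y) ≥ I(X;Z).

Here Z = f(Y) is a deterministic function of Y, forming X → Y → Z.

Original I(X;Y) = 0.0334 nats

After applying f:
P(X,Z) where Z=f(Y):
- P(X,Z=0) = P(X,Y=0) + P(X,Y=2)
- P(X,Z=1) = P(X,Y=1)

I(X;Z) = I(X;f(Y)) = 0.0009 nats

Verification: 0.0334 ≥ 0.0009 ✓

Information cannot be created by processing; the function f can only lose information about X.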